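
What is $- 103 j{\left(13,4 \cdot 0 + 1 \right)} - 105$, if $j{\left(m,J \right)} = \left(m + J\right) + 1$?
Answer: $-1650$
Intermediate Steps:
$j{\left(m,J \right)} = 1 + J + m$ ($j{\left(m,J \right)} = \left(J + m\right) + 1 = 1 + J + m$)
$- 103 j{\left(13,4 \cdot 0 + 1 \right)} - 105 = - 103 \left(1 + \left(4 \cdot 0 + 1\right) + 13\right) - 105 = - 103 \left(1 + \left(0 + 1\right) + 13\right) - 105 = - 103 \left(1 + 1 + 13\right) - 105 = \left(-103\right) 15 - 105 = -1545 - 105 = -1650$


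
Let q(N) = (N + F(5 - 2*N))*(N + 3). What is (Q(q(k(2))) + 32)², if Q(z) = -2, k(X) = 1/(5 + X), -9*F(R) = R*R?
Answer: 900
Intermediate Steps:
F(R) = -R²/9 (F(R) = -R*R/9 = -R²/9)
q(N) = (3 + N)*(N - (5 - 2*N)²/9) (q(N) = (N - (5 - 2*N)²/9)*(N + 3) = (N - (5 - 2*N)²/9)*(3 + N) = (3 + N)*(N - (5 - 2*N)²/9))
(Q(q(k(2))) + 32)² = (-2 + 32)² = 30² = 900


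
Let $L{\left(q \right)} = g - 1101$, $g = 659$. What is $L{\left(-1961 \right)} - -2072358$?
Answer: $2071916$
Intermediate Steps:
$L{\left(q \right)} = -442$ ($L{\left(q \right)} = 659 - 1101 = -442$)
$L{\left(-1961 \right)} - -2072358 = -442 - -2072358 = -442 + 2072358 = 2071916$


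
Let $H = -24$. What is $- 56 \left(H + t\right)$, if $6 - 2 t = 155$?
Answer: $5516$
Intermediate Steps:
$t = - \frac{149}{2}$ ($t = 3 - \frac{155}{2} = - \frac{149}{2} \approx -74.5$)
$- 56 \left(H + t\right) = - 56 \left(-24 - \frac{149}{2}\right) = \left(-56\right) \left(- \frac{197}{2}\right) = 5516$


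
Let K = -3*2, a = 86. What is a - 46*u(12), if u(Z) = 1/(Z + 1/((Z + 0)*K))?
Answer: 70906/863 ≈ 82.162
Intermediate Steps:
K = -6
u(Z) = 1/(Z - 1/(6*Z)) (u(Z) = 1/(Z + 1/((Z + 0)*(-6))) = 1/(Z - ⅙/Z) = 1/(Z - 1/(6*Z)))
a - 46*u(12) = 86 - 276*12/(-1 + 6*12²) = 86 - 276*12/(-1 + 6*144) = 86 - 276*12/(-1 + 864) = 86 - 276*12/863 = 86 - 46*72/863 = 86 - 3312/863 = 70906/863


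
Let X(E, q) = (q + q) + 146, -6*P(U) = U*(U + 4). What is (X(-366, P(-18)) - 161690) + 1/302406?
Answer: -48877276967/302406 ≈ -1.6163e+5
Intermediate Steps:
P(U) = -U*(4 + U)/6 (P(U) = -U*(U + 4)/6 = -U*(4 + U)/6)
X(E, q) = 146 + 2*q (X(E, q) = 2*q + 146 = 146 + 2*q)
(X(-366, P(-18)) - 161690) + 1/302406 = ((146 + 2*(-1/6*(-18)*(4 - 18))) - 161690) + 1/302406 = ((146 + 2*(-1/6*(-18)*(-14))) - 161690) + 1/302406 = ((146 + 2*(-42)) - 161690) + 1/302406 = ((146 - 84) - 161690) + 1/302406 = (62 - 161690) + 1/302406 = -161628 + 1/302406 = -48877276967/302406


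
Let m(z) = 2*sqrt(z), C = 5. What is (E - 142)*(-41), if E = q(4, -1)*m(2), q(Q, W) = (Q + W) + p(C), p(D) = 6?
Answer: 5822 - 738*sqrt(2) ≈ 4778.3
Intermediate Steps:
q(Q, W) = 6 + Q + W (q(Q, W) = (Q + W) + 6 = 6 + Q + W)
E = 18*sqrt(2) (E = (6 + 4 - 1)*(2*sqrt(2)) = 9*(2*sqrt(2)) = 18*sqrt(2) ≈ 25.456)
(E - 142)*(-41) = (18*sqrt(2) - 142)*(-41) = (-142 + 18*sqrt(2))*(-41) = 5822 - 738*sqrt(2)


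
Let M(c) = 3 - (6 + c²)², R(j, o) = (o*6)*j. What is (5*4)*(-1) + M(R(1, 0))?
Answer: -53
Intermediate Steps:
R(j, o) = 6*j*o (R(j, o) = (6*o)*j = 6*j*o)
(5*4)*(-1) + M(R(1, 0)) = (5*4)*(-1) + (3 - (6 + (6*1*0)²)²) = 20*(-1) + (3 - (6 + 0²)²) = -20 + (3 - (6 + 0)²) = -20 + (3 - 1*6²) = -20 + (3 - 1*36) = -20 + (3 - 36) = -20 - 33 = -53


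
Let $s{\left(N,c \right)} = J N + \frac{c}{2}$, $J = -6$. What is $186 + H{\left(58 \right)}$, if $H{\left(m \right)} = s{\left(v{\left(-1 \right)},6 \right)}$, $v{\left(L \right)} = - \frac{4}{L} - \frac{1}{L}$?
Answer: $159$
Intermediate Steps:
$v{\left(L \right)} = - \frac{5}{L}$
$s{\left(N,c \right)} = \frac{c}{2} - 6 N$ ($s{\left(N,c \right)} = - 6 N + \frac{c}{2} = \frac{c}{2} - 6 N$)
$H{\left(m \right)} = -27$ ($H{\left(m \right)} = \frac{1}{2} \cdot 6 - 6 \left(- \frac{5}{-1}\right) = 3 - 6 \left(\left(-5\right) \left(-1\right)\right) = 3 - 30 = -27$)
$186 + H{\left(58 \right)} = 186 - 27 = 159$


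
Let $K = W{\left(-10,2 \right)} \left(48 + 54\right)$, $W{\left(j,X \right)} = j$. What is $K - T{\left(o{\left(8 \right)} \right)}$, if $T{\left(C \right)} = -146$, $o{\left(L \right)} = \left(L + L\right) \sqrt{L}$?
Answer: $-874$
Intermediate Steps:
$o{\left(L \right)} = 2 L^{\frac{3}{2}}$ ($o{\left(L \right)} = 2 L \sqrt{L} = 2 L^{\frac{3}{2}}$)
$K = -1020$ ($K = - 10 \left(48 + 54\right) = \left(-10\right) 102 = -1020$)
$K - T{\left(o{\left(8 \right)} \right)} = -1020 - -146 = -1020 + 146 = -874$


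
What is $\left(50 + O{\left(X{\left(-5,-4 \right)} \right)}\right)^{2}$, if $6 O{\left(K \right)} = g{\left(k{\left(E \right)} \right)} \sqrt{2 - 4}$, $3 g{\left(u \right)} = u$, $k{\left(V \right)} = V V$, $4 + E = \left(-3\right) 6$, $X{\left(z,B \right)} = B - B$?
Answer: $\frac{85372}{81} + \frac{24200 i \sqrt{2}}{9} \approx 1054.0 + 3802.7 i$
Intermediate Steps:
$X{\left(z,B \right)} = 0$
$E = -22$ ($E = -4 - 18 = -22$)
$k{\left(V \right)} = V^{2}$
$g{\left(u \right)} = \frac{u}{3}$
$O{\left(K \right)} = \frac{242 i \sqrt{2}}{9}$ ($O{\left(K \right)} = \frac{\frac{\left(-22\right)^{2}}{3} \sqrt{2 - 4}}{6} = \frac{\frac{1}{3} \cdot 484 \sqrt{-2}}{6} = \frac{\frac{484}{3} i \sqrt{2}}{6} = \frac{242 i \sqrt{2}}{9}$)
$\left(50 + O{\left(X{\left(-5,-4 \right)} \right)}\right)^{2} = \left(50 + \frac{242 i \sqrt{2}}{9}\right)^{2}$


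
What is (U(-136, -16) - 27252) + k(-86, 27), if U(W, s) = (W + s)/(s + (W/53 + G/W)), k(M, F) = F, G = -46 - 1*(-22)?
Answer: -450954073/16569 ≈ -27217.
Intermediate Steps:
G = -24 (G = -46 + 22 = -24)
U(W, s) = (W + s)/(s - 24/W + W/53) (U(W, s) = (W + s)/(s + (W/53 - 24/W)) = (W + s)/(s + (-24/W + W/53)) = (W + s)/(s - 24/W + W/53))
(U(-136, -16) - 27252) + k(-86, 27) = (53*(-136)*(-136 - 16)/(-1272 + (-136)² + 53*(-136)*(-16)) - 27252) + 27 = (53*(-136)*(-152)/(-1272 + 18496 + 115328) - 27252) + 27 = (53*(-136)*(-152)/132552 - 27252) + 27 = (53*(-136)*(1/132552)*(-152) - 27252) + 27 = (136952/16569 - 27252) + 27 = -451401436/16569 + 27 = -450954073/16569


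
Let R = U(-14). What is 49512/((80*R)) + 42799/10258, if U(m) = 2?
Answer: 32171371/102580 ≈ 313.62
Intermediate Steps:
R = 2
49512/((80*R)) + 42799/10258 = 49512/((80*2)) + 42799/10258 = 49512/160 + 42799*(1/10258) = 49512*(1/160) + 42799/10258 = 6189/20 + 42799/10258 = 32171371/102580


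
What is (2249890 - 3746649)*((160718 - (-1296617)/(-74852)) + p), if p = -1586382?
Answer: 159726783883763855/74852 ≈ 2.1339e+12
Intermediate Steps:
(2249890 - 3746649)*((160718 - (-1296617)/(-74852)) + p) = (2249890 - 3746649)*((160718 - (-1296617)/(-74852)) - 1586382) = -1496759*((160718 - (-1296617)*(-1)/74852) - 1586382) = -1496759*((160718 - 1*1296617/74852) - 1586382) = -1496759*((160718 - 1296617/74852) - 1586382) = -1496759*(12028767119/74852 - 1586382) = -1496759*(-106715098345/74852) = 159726783883763855/74852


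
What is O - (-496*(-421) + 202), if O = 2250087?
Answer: 2041069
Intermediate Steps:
O - (-496*(-421) + 202) = 2250087 - (-496*(-421) + 202) = 2250087 - (208816 + 202) = 2250087 - 1*209018 = 2250087 - 209018 = 2041069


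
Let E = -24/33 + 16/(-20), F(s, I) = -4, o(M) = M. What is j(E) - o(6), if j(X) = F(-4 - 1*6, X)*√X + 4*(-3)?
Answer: -18 - 8*I*√1155/55 ≈ -18.0 - 4.9433*I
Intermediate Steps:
E = -84/55 (E = -24*1/33 + 16*(-1/20) = -8/11 - ⅘ = -84/55 ≈ -1.5273)
j(X) = -12 - 4*√X (j(X) = -4*√X + 4*(-3) = -4*√X - 12 = -12 - 4*√X)
j(E) - o(6) = (-12 - 8*I*√1155/55) - 1*6 = (-12 - 8*I*√1155/55) - 6 = -18 - 8*I*√1155/55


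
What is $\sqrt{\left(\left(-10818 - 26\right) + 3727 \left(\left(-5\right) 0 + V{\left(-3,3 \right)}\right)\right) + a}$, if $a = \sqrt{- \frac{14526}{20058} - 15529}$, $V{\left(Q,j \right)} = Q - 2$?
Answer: $\frac{\sqrt{-329446956871 + 6686 i \sqrt{43388686681}}}{3343} \approx 0.36291 + 171.69 i$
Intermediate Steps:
$V{\left(Q,j \right)} = -2 + Q$ ($V{\left(Q,j \right)} = Q - 2 = -2 + Q$)
$a = \frac{2 i \sqrt{43388686681}}{3343}$ ($a = \sqrt{\left(-14526\right) \frac{1}{20058} - 15529} = \sqrt{- \frac{2421}{3343} - 15529} = \sqrt{- \frac{51915868}{3343}} = \frac{2 i \sqrt{43388686681}}{3343} \approx 124.62 i$)
$\sqrt{\left(\left(-10818 - 26\right) + 3727 \left(\left(-5\right) 0 + V{\left(-3,3 \right)}\right)\right) + a} = \sqrt{\left(\left(-10818 - 26\right) + 3727 \left(\left(-5\right) 0 - 5\right)\right) + \frac{2 i \sqrt{43388686681}}{3343}} = \sqrt{\left(-10844 + 3727 \left(0 - 5\right)\right) + \frac{2 i \sqrt{43388686681}}{3343}} = \sqrt{\left(-10844 + 3727 \left(-5\right)\right) + \frac{2 i \sqrt{43388686681}}{3343}} = \sqrt{\left(-10844 - 18635\right) + \frac{2 i \sqrt{43388686681}}{3343}} = \sqrt{-29479 + \frac{2 i \sqrt{43388686681}}{3343}}$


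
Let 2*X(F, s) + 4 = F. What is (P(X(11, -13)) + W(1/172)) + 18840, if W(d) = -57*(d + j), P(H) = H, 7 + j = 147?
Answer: 1868465/172 ≈ 10863.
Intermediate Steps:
j = 140 (j = -7 + 147 = 140)
X(F, s) = -2 + F/2
W(d) = -7980 - 57*d (W(d) = -57*(d + 140) = -57*(140 + d) = -7980 - 57*d)
(P(X(11, -13)) + W(1/172)) + 18840 = ((-2 + (½)*11) + (-7980 - 57/172)) + 18840 = ((-2 + 11/2) + (-7980 - 57*1/172)) + 18840 = (7/2 + (-7980 - 57/172)) + 18840 = (7/2 - 1372617/172) + 18840 = -1372015/172 + 18840 = 1868465/172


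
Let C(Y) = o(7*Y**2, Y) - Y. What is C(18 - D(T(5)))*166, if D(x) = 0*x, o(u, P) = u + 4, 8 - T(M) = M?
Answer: 374164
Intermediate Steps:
T(M) = 8 - M
o(u, P) = 4 + u
D(x) = 0
C(Y) = 4 - Y + 7*Y**2 (C(Y) = (4 + 7*Y**2) - Y = 4 - Y + 7*Y**2)
C(18 - D(T(5)))*166 = (4 - (18 - 1*0) + 7*(18 - 1*0)**2)*166 = (4 - (18 + 0) + 7*(18 + 0)**2)*166 = (4 - 1*18 + 7*18**2)*166 = (4 - 18 + 7*324)*166 = (4 - 18 + 2268)*166 = 2254*166 = 374164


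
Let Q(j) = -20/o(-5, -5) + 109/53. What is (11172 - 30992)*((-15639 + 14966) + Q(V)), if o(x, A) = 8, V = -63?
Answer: 707425350/53 ≈ 1.3348e+7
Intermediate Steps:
Q(j) = -47/106 (Q(j) = -20/8 + 109/53 = -20*1/8 + 109*(1/53) = -5/2 + 109/53 = -47/106)
(11172 - 30992)*((-15639 + 14966) + Q(V)) = (11172 - 30992)*((-15639 + 14966) - 47/106) = -19820*(-673 - 47/106) = -19820*(-71385/106) = 707425350/53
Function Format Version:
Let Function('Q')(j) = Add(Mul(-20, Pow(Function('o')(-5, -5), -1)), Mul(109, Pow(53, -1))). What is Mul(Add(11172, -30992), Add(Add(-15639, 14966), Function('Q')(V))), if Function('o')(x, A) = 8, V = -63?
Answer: Rational(707425350, 53) ≈ 1.3348e+7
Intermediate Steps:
Function('Q')(j) = Rational(-47, 106) (Function('Q')(j) = Add(Mul(-20, Pow(8, -1)), Mul(109, Pow(53, -1))) = Add(Mul(-20, Rational(1, 8)), Mul(109, Rational(1, 53))) = Add(Rational(-5, 2), Rational(109, 53)) = Rational(-47, 106))
Mul(Add(11172, -30992), Add(Add(-15639, 14966), Function('Q')(V))) = Mul(Add(11172, -30992), Add(Add(-15639, 14966), Rational(-47, 106))) = Mul(-19820, Add(-673, Rational(-47, 106))) = Mul(-19820, Rational(-71385, 106)) = Rational(707425350, 53)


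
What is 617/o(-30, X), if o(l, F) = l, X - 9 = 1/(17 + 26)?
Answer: -617/30 ≈ -20.567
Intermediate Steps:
X = 388/43 (X = 9 + 1/(17 + 26) = 9 + 1/43 = 388/43 ≈ 9.0233)
617/o(-30, X) = 617/(-30) = 617*(-1/30) = -617/30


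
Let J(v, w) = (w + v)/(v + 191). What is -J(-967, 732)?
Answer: -235/776 ≈ -0.30283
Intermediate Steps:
J(v, w) = (v + w)/(191 + v)
-J(-967, 732) = -(-967 + 732)/(191 - 967) = -(-235)/(-776) = -(-1)*(-235)/776 = -1*235/776 = -235/776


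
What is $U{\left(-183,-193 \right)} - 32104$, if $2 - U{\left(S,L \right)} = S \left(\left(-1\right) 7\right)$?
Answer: $-33383$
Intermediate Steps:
$U{\left(S,L \right)} = 2 + 7 S$ ($U{\left(S,L \right)} = 2 - S \left(\left(-1\right) 7\right) = 2 - S \left(-7\right) = 2 - - 7 S = 2 + 7 S$)
$U{\left(-183,-193 \right)} - 32104 = \left(2 + 7 \left(-183\right)\right) - 32104 = \left(2 - 1281\right) - 32104 = -1279 - 32104 = -33383$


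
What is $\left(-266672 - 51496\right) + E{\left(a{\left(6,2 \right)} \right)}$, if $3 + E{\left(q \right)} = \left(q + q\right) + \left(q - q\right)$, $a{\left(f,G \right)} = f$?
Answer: $-318159$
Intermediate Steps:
$E{\left(q \right)} = -3 + 2 q$ ($E{\left(q \right)} = -3 + \left(\left(q + q\right) + \left(q - q\right)\right) = -3 + \left(2 q + 0\right) = -3 + 2 q$)
$\left(-266672 - 51496\right) + E{\left(a{\left(6,2 \right)} \right)} = \left(-266672 - 51496\right) + \left(-3 + 2 \cdot 6\right) = \left(-266672 - 51496\right) + \left(-3 + 12\right) = -318168 + 9 = -318159$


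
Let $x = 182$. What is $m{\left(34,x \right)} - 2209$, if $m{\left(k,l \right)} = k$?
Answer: $-2175$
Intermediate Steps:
$m{\left(34,x \right)} - 2209 = 34 - 2209 = -2175$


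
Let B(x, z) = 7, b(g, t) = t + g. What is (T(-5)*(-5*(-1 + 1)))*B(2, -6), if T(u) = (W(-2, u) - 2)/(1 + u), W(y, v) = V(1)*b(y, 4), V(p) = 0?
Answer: 0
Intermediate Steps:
b(g, t) = g + t
W(y, v) = 0 (W(y, v) = 0*(y + 4) = 0*(4 + y) = 0)
T(u) = -2/(1 + u) (T(u) = (0 - 2)/(1 + u) = -2/(1 + u))
(T(-5)*(-5*(-1 + 1)))*B(2, -6) = ((-2/(1 - 5))*(-5*(-1 + 1)))*7 = ((-2/(-4))*(-5*0))*7 = (-2*(-¼)*0)*7 = ((½)*0)*7 = 0*7 = 0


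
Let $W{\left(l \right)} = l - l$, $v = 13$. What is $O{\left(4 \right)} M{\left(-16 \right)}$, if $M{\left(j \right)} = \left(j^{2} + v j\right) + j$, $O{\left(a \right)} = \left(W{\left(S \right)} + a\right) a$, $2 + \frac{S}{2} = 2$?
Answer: $512$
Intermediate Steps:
$S = 0$ ($S = -4 + 2 \cdot 2 = -4 + 4 = 0$)
$W{\left(l \right)} = 0$
$O{\left(a \right)} = a^{2}$ ($O{\left(a \right)} = \left(0 + a\right) a = a a = a^{2}$)
$M{\left(j \right)} = j^{2} + 14 j$ ($M{\left(j \right)} = \left(j^{2} + 13 j\right) + j = j^{2} + 14 j$)
$O{\left(4 \right)} M{\left(-16 \right)} = 4^{2} \left(- 16 \left(14 - 16\right)\right) = 16 \left(\left(-16\right) \left(-2\right)\right) = 16 \cdot 32 = 512$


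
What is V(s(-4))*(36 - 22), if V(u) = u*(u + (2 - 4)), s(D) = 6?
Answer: 336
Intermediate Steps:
V(u) = u*(-2 + u) (V(u) = u*(u - 2) = u*(-2 + u))
V(s(-4))*(36 - 22) = (6*(-2 + 6))*(36 - 22) = (6*4)*14 = 24*14 = 336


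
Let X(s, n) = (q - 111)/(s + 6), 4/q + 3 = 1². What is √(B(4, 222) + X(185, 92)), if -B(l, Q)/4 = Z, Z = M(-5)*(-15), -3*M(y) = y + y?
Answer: √7274617/191 ≈ 14.121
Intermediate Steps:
q = -2 (q = 4/(-3 + 1²) = 4/(-3 + 1) = 4/(-2) = 4*(-½) = -2)
X(s, n) = -113/(6 + s) (X(s, n) = (-2 - 111)/(s + 6) = -113/(6 + s))
M(y) = -2*y/3 (M(y) = -(y + y)/3 = -2*y/3)
Z = -50 (Z = -⅔*(-5)*(-15) = (10/3)*(-15) = -50)
B(l, Q) = 200 (B(l, Q) = -4*(-50) = 200)
√(B(4, 222) + X(185, 92)) = √(200 - 113/(6 + 185)) = √(200 - 113/191) = √(38087/191) = √7274617/191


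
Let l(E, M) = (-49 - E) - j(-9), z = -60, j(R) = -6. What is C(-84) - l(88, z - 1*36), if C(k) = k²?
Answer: 7187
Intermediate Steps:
l(E, M) = -43 - E (l(E, M) = (-49 - E) - 1*(-6) = (-49 - E) + 6 = -43 - E)
C(-84) - l(88, z - 1*36) = (-84)² - (-43 - 1*88) = 7056 - (-43 - 88) = 7056 - 1*(-131) = 7056 + 131 = 7187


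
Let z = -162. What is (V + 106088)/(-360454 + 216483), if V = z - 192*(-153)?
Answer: -135302/143971 ≈ -0.93979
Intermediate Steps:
V = 29214 (V = -162 - 192*(-153) = -162 + 29376 = 29214)
(V + 106088)/(-360454 + 216483) = (29214 + 106088)/(-360454 + 216483) = 135302/(-143971) = 135302*(-1/143971) = -135302/143971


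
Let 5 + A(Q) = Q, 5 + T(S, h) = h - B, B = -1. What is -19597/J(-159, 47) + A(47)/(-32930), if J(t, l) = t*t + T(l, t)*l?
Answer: -12921385/11604532 ≈ -1.1135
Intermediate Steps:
T(S, h) = -4 + h (T(S, h) = -5 + (h - 1*(-1)) = -5 + (h + 1) = -5 + (1 + h) = -4 + h)
J(t, l) = t² + l*(-4 + t) (J(t, l) = t*t + (-4 + t)*l = t² + l*(-4 + t))
A(Q) = -5 + Q
-19597/J(-159, 47) + A(47)/(-32930) = -19597/((-159)² + 47*(-4 - 159)) + (-5 + 47)/(-32930) = -19597/(25281 + 47*(-163)) + 42*(-1/32930) = -19597/(25281 - 7661) - 21/16465 = -19597/17620 - 21/16465 = -12921385/11604532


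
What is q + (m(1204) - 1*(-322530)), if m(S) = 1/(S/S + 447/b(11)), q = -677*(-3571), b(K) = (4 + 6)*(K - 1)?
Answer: 1498833159/547 ≈ 2.7401e+6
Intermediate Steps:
b(K) = -10 + 10*K (b(K) = 10*(-1 + K) = -10 + 10*K)
q = 2417567
m(S) = 100/547 (m(S) = 1/(S/S + 447/(-10 + 10*11)) = 1/(1 + 447/(-10 + 110)) = 1/(1 + 447/100) = 1/(547/100) = 100/547)
q + (m(1204) - 1*(-322530)) = 2417567 + (100/547 - 1*(-322530)) = 2417567 + (100/547 + 322530) = 2417567 + 176424010/547 = 1498833159/547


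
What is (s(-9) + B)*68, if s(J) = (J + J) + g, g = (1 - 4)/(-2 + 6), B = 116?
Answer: 6613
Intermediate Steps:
g = -¾ (g = -3/4 = -3*¼ = -¾ ≈ -0.75000)
s(J) = -¾ + 2*J (s(J) = (J + J) - ¾ = 2*J - ¾ = -¾ + 2*J)
(s(-9) + B)*68 = ((-¾ + 2*(-9)) + 116)*68 = ((-¾ - 18) + 116)*68 = (-75/4 + 116)*68 = (389/4)*68 = 6613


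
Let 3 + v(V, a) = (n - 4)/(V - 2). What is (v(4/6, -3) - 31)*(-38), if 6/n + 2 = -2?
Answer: 4541/4 ≈ 1135.3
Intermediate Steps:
n = -3/2 (n = 6/(-2 - 2) = 6/(-4) = 6*(-1/4) = -3/2 ≈ -1.5000)
v(V, a) = -3 - 11/(2*(-2 + V)) (v(V, a) = -3 + (-3/2 - 4)/(V - 2) = -3 - 11/(2*(-2 + V)))
(v(4/6, -3) - 31)*(-38) = ((1 - 24/6)/(2*(-2 + 4/6)) - 31)*(-38) = ((1 - 24/6)/(2*(-2 + 4*(1/6))) - 31)*(-38) = ((1 - 6*2/3)/(2*(-2 + 2/3)) - 31)*(-38) = ((1 - 4)/(2*(-4/3)) - 31)*(-38) = ((1/2)*(-3/4)*(-3) - 31)*(-38) = (9/8 - 31)*(-38) = -239/8*(-38) = 4541/4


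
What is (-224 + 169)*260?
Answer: -14300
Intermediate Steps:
(-224 + 169)*260 = -55*260 = -14300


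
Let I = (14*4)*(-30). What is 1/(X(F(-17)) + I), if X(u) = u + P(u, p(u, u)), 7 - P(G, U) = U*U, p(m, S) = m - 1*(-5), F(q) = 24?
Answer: -1/2490 ≈ -0.00040161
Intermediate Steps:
p(m, S) = 5 + m (p(m, S) = m + 5 = 5 + m)
P(G, U) = 7 - U² (P(G, U) = 7 - U*U = 7 - U²)
I = -1680 (I = 56*(-30) = -1680)
X(u) = 7 + u - (5 + u)² (X(u) = u + (7 - (5 + u)²) = 7 + u - (5 + u)²)
1/(X(F(-17)) + I) = 1/((7 + 24 - (5 + 24)²) - 1680) = 1/((7 + 24 - 1*29²) - 1680) = 1/((7 + 24 - 1*841) - 1680) = 1/((7 + 24 - 841) - 1680) = 1/(-810 - 1680) = 1/(-2490) = -1/2490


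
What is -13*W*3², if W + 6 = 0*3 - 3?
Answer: 1053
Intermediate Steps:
W = -9 (W = -6 + (0*3 - 3) = -6 + (0 - 3) = -6 - 3 = -9)
-13*W*3² = -13*(-9)*3² = 117*9 = 1053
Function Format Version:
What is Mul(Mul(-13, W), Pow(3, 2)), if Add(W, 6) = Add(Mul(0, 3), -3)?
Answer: 1053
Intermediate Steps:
W = -9 (W = Add(-6, Add(Mul(0, 3), -3)) = Add(-6, Add(0, -3)) = Add(-6, -3) = -9)
Mul(Mul(-13, W), Pow(3, 2)) = Mul(Mul(-13, -9), Pow(3, 2)) = Mul(117, 9) = 1053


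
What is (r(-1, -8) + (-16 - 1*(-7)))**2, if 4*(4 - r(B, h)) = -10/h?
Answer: 7225/256 ≈ 28.223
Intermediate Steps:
r(B, h) = 4 + 5/(2*h) (r(B, h) = 4 - (-5)/(2*h) = 4 + 5/(2*h))
(r(-1, -8) + (-16 - 1*(-7)))**2 = ((4 + (5/2)/(-8)) + (-16 - 1*(-7)))**2 = ((4 + (5/2)*(-1/8)) + (-16 + 7))**2 = ((4 - 5/16) - 9)**2 = (59/16 - 9)**2 = (-85/16)**2 = 7225/256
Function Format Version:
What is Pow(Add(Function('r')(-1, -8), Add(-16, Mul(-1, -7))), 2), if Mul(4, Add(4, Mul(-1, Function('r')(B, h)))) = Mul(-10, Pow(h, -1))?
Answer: Rational(7225, 256) ≈ 28.223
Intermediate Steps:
Function('r')(B, h) = Add(4, Mul(Rational(5, 2), Pow(h, -1))) (Function('r')(B, h) = Add(4, Mul(Rational(-1, 4), Mul(-10, Pow(h, -1)))) = Add(4, Mul(Rational(5, 2), Pow(h, -1))))
Pow(Add(Function('r')(-1, -8), Add(-16, Mul(-1, -7))), 2) = Pow(Add(Add(4, Mul(Rational(5, 2), Pow(-8, -1))), Add(-16, Mul(-1, -7))), 2) = Pow(Add(Add(4, Mul(Rational(5, 2), Rational(-1, 8))), Add(-16, 7)), 2) = Pow(Add(Add(4, Rational(-5, 16)), -9), 2) = Pow(Add(Rational(59, 16), -9), 2) = Pow(Rational(-85, 16), 2) = Rational(7225, 256)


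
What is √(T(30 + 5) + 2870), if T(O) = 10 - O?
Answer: √2845 ≈ 53.339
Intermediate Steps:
√(T(30 + 5) + 2870) = √((10 - (30 + 5)) + 2870) = √((10 - 1*35) + 2870) = √((10 - 35) + 2870) = √(-25 + 2870) = √2845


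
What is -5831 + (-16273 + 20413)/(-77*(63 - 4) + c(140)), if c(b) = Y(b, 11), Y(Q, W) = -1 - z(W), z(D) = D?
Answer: -5312869/911 ≈ -5831.9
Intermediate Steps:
Y(Q, W) = -1 - W
c(b) = -12 (c(b) = -1 - 1*11 = -1 - 11 = -12)
-5831 + (-16273 + 20413)/(-77*(63 - 4) + c(140)) = -5831 + (-16273 + 20413)/(-77*(63 - 4) - 12) = -5831 + 4140/(-77*59 - 12) = -5831 + 4140/(-4543 - 12) = -5831 + 4140/(-4555) = -5831 + 4140*(-1/4555) = -5831 - 828/911 = -5312869/911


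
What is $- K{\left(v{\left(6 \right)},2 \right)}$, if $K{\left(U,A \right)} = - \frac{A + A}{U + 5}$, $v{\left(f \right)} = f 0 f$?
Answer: $\frac{4}{5} \approx 0.8$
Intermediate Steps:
$v{\left(f \right)} = 0$ ($v{\left(f \right)} = 0 f = 0$)
$K{\left(U,A \right)} = - \frac{2 A}{5 + U}$
$- K{\left(v{\left(6 \right)},2 \right)} = - \frac{\left(-2\right) 2}{5 + 0} = - \frac{\left(-2\right) 2}{5} = \left(-1\right) \left(- \frac{4}{5}\right) = \frac{4}{5}$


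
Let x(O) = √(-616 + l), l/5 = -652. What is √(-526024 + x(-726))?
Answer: √(-526024 + 2*I*√969) ≈ 0.043 + 725.28*I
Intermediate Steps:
l = -3260 (l = 5*(-652) = -3260)
x(O) = 2*I*√969 (x(O) = √(-616 - 3260) = √(-3876) = 2*I*√969)
√(-526024 + x(-726)) = √(-526024 + 2*I*√969)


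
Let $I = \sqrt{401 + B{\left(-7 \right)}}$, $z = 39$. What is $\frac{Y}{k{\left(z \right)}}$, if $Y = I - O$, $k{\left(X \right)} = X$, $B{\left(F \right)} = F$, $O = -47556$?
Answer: $\frac{15852}{13} + \frac{\sqrt{394}}{39} \approx 1219.9$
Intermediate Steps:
$I = \sqrt{394}$ ($I = \sqrt{401 - 7} = \sqrt{394} \approx 19.849$)
$Y = 47556 + \sqrt{394}$ ($Y = \sqrt{394} - -47556 = \sqrt{394} + 47556 = 47556 + \sqrt{394} \approx 47576.0$)
$\frac{Y}{k{\left(z \right)}} = \frac{47556 + \sqrt{394}}{39} = \left(47556 + \sqrt{394}\right) \frac{1}{39} = \frac{15852}{13} + \frac{\sqrt{394}}{39}$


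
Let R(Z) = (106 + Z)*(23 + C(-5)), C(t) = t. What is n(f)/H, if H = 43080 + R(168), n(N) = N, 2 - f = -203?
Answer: 205/48012 ≈ 0.0042698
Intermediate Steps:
f = 205 (f = 2 - 1*(-203) = 2 + 203 = 205)
R(Z) = 1908 + 18*Z (R(Z) = (106 + Z)*(23 - 5) = (106 + Z)*18 = 1908 + 18*Z)
H = 48012 (H = 43080 + (1908 + 18*168) = 43080 + (1908 + 3024) = 43080 + 4932 = 48012)
n(f)/H = 205/48012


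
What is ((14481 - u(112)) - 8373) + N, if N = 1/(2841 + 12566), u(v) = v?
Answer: 92380373/15407 ≈ 5996.0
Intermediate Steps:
N = 1/15407 ≈ 6.4906e-5
((14481 - u(112)) - 8373) + N = ((14481 - 1*112) - 8373) + 1/15407 = ((14481 - 112) - 8373) + 1/15407 = (14369 - 8373) + 1/15407 = 5996 + 1/15407 = 92380373/15407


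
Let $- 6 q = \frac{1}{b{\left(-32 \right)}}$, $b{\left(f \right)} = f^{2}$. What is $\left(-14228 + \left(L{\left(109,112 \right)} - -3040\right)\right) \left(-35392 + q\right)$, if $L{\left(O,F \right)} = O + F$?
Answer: $\frac{2384757140183}{6144} \approx 3.8814 \cdot 10^{8}$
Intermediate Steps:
$L{\left(O,F \right)} = F + O$
$q = - \frac{1}{6144}$ ($q = - \frac{1}{6 \left(-32\right)^{2}} = - \frac{1}{6 \cdot 1024} = \left(- \frac{1}{6}\right) \frac{1}{1024} = - \frac{1}{6144} \approx -0.00016276$)
$\left(-14228 + \left(L{\left(109,112 \right)} - -3040\right)\right) \left(-35392 + q\right) = \left(-14228 + \left(\left(112 + 109\right) - -3040\right)\right) \left(-35392 - \frac{1}{6144}\right) = \left(-14228 + \left(221 + 3040\right)\right) \left(- \frac{217448449}{6144}\right) = \left(-14228 + 3261\right) \left(- \frac{217448449}{6144}\right) = \left(-10967\right) \left(- \frac{217448449}{6144}\right) = \frac{2384757140183}{6144}$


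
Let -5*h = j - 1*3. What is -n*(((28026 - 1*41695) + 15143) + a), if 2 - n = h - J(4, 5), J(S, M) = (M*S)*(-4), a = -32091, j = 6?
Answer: -11848779/5 ≈ -2.3698e+6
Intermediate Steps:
h = -⅗ (h = -(6 - 1*3)/5 = -(6 - 3)/5 = -⅕*3 = -⅗ ≈ -0.60000)
J(S, M) = -4*M*S
n = -387/5 (n = 2 - (-⅗ - (-4)*5*4) = 2 - (-⅗ - 1*(-80)) = 2 - (-⅗ + 80) = 2 - 1*397/5 = 2 - 397/5 = -387/5 ≈ -77.400)
-n*(((28026 - 1*41695) + 15143) + a) = -(-387)*(((28026 - 1*41695) + 15143) - 32091)/5 = -(-387)*(((28026 - 41695) + 15143) - 32091)/5 = -(-387)*((-13669 + 15143) - 32091)/5 = -(-387)*(1474 - 32091)/5 = -(-387)*(-30617)/5 = -1*11848779/5 = -11848779/5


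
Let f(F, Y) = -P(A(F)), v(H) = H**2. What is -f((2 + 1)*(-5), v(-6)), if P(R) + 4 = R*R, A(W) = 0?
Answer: -4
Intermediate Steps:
P(R) = -4 + R**2 (P(R) = -4 + R*R = -4 + R**2)
f(F, Y) = 4 (f(F, Y) = -(-4 + 0**2) = -(-4 + 0) = -1*(-4) = 4)
-f((2 + 1)*(-5), v(-6)) = -1*4 = -4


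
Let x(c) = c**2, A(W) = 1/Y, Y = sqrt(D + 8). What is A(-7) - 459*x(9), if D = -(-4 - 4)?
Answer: -148715/4 ≈ -37179.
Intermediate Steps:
D = 8 (D = -1*(-8) = 8)
Y = 4 (Y = sqrt(8 + 8) = sqrt(16) = 4)
A(W) = 1/4
A(-7) - 459*x(9) = 1/4 - 459*9**2 = 1/4 - 459*81 = 1/4 - 37179 = -148715/4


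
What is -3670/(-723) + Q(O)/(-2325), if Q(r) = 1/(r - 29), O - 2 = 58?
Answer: 29390503/5790025 ≈ 5.0761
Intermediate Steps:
O = 60 (O = 2 + 58 = 60)
Q(r) = 1/(-29 + r)
-3670/(-723) + Q(O)/(-2325) = -3670/(-723) + 1/((-29 + 60)*(-2325)) = -3670*(-1/723) - 1/2325/31 = 3670/723 + (1/31)*(-1/2325) = 3670/723 - 1/72075 = 29390503/5790025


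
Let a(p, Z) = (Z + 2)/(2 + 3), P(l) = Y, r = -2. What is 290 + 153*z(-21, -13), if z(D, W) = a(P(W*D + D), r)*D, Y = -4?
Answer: 290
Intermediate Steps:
P(l) = -4
a(p, Z) = 2/5 + Z/5 (a(p, Z) = (2 + Z)/5 = (2 + Z)*(1/5) = 2/5 + Z/5)
z(D, W) = 0 (z(D, W) = (2/5 + (1/5)*(-2))*D = (2/5 - 2/5)*D = 0*D = 0)
290 + 153*z(-21, -13) = 290 + 153*0 = 290 + 0 = 290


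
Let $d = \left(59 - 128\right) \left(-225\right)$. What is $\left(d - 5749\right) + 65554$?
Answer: $75330$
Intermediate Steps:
$d = 15525$ ($d = \left(-69\right) \left(-225\right) = 15525$)
$\left(d - 5749\right) + 65554 = \left(15525 - 5749\right) + 65554 = 9776 + 65554 = 75330$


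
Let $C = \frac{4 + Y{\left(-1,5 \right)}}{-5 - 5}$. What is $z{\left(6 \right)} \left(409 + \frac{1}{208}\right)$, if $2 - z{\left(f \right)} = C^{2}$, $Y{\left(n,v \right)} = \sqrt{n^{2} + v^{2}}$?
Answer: $\frac{6720767}{10400} - \frac{85073 \sqrt{26}}{2600} \approx 479.39$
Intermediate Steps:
$C = - \frac{2}{5} - \frac{\sqrt{26}}{10}$ ($C = \frac{4 + \sqrt{\left(-1\right)^{2} + 5^{2}}}{-5 - 5} = \frac{4 + \sqrt{1 + 25}}{-10} = \left(4 + \sqrt{26}\right) \left(- \frac{1}{10}\right) = - \frac{2}{5} - \frac{\sqrt{26}}{10} \approx -0.9099$)
$z{\left(f \right)} = 2 - \left(- \frac{2}{5} - \frac{\sqrt{26}}{10}\right)^{2}$
$z{\left(6 \right)} \left(409 + \frac{1}{208}\right) = \left(\frac{79}{50} - \frac{2 \sqrt{26}}{25}\right) \left(409 + \frac{1}{208}\right) = \left(\frac{79}{50} - \frac{2 \sqrt{26}}{25}\right) \frac{85073}{208} = \frac{6720767}{10400} - \frac{85073 \sqrt{26}}{2600}$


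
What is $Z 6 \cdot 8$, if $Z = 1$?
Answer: $48$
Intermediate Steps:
$Z 6 \cdot 8 = 1 \cdot 6 \cdot 8 = 6 \cdot 8 = 48$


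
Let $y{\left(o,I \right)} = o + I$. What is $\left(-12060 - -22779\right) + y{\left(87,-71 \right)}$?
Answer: $10735$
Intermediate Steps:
$y{\left(o,I \right)} = I + o$
$\left(-12060 - -22779\right) + y{\left(87,-71 \right)} = \left(-12060 - -22779\right) + \left(-71 + 87\right) = \left(-12060 + 22779\right) + 16 = 10719 + 16 = 10735$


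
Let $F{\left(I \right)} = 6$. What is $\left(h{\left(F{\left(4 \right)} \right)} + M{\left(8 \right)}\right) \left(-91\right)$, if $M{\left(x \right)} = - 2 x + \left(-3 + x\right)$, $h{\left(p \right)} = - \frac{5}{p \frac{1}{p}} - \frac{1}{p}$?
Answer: $\frac{8827}{6} \approx 1471.2$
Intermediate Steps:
$h{\left(p \right)} = -5 - \frac{1}{p}$ ($h{\left(p \right)} = - \frac{5}{1} - \frac{1}{p} = \left(-5\right) 1 - \frac{1}{p} = -5 - \frac{1}{p}$)
$M{\left(x \right)} = -3 - x$
$\left(h{\left(F{\left(4 \right)} \right)} + M{\left(8 \right)}\right) \left(-91\right) = \left(\left(-5 - \frac{1}{6}\right) - 11\right) \left(-91\right) = \left(- \frac{31}{6} - 11\right) \left(-91\right) = \left(- \frac{97}{6}\right) \left(-91\right) = \frac{8827}{6}$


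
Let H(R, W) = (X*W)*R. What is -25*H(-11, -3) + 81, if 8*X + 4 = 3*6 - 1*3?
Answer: -8427/8 ≈ -1053.4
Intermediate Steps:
X = 11/8 (X = -½ + (3*6 - 1*3)/8 = -½ + (18 - 3)/8 = -½ + (⅛)*15 = -½ + 15/8 = 11/8 ≈ 1.3750)
H(R, W) = 11*R*W/8 (H(R, W) = (11*W/8)*R = 11*R*W/8)
-25*H(-11, -3) + 81 = -275*(-11)*(-3)/8 + 81 = -25*363/8 + 81 = -9075/8 + 81 = -8427/8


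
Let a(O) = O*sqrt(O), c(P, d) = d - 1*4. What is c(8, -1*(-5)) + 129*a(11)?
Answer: 1 + 1419*sqrt(11) ≈ 4707.3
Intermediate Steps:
c(P, d) = -4 + d (c(P, d) = d - 4 = -4 + d)
a(O) = O**(3/2)
c(8, -1*(-5)) + 129*a(11) = (-4 - 1*(-5)) + 129*11**(3/2) = (-4 + 5) + 129*(11*sqrt(11)) = 1 + 1419*sqrt(11)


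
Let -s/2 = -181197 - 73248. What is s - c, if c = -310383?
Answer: 819273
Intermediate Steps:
s = 508890 (s = -2*(-181197 - 73248) = -2*(-254445) = 508890)
s - c = 508890 - 1*(-310383) = 508890 + 310383 = 819273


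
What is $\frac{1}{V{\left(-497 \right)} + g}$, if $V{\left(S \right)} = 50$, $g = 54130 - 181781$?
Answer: $- \frac{1}{127601} \approx -7.8369 \cdot 10^{-6}$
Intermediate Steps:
$g = -127651$
$\frac{1}{V{\left(-497 \right)} + g} = \frac{1}{50 - 127651} = \frac{1}{-127601} = - \frac{1}{127601}$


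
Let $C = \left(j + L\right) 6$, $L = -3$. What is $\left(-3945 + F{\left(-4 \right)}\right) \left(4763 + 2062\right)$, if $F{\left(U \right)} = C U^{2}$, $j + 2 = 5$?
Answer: $-26924625$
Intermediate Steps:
$j = 3$ ($j = -2 + 5 = 3$)
$C = 0$ ($C = \left(3 - 3\right) 6 = 0 \cdot 6 = 0$)
$F{\left(U \right)} = 0$ ($F{\left(U \right)} = 0 U^{2} = 0$)
$\left(-3945 + F{\left(-4 \right)}\right) \left(4763 + 2062\right) = \left(-3945 + 0\right) \left(4763 + 2062\right) = \left(-3945\right) 6825 = -26924625$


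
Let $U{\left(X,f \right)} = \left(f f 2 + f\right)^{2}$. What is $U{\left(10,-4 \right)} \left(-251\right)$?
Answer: $-196784$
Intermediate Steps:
$U{\left(X,f \right)} = \left(f + 2 f^{2}\right)^{2}$ ($U{\left(X,f \right)} = \left(f^{2} \cdot 2 + f\right)^{2} = \left(2 f^{2} + f\right)^{2} = \left(f + 2 f^{2}\right)^{2}$)
$U{\left(10,-4 \right)} \left(-251\right) = \left(-4\right)^{2} \left(1 + 2 \left(-4\right)\right)^{2} \left(-251\right) = 16 \left(1 - 8\right)^{2} \left(-251\right) = 16 \left(-7\right)^{2} \left(-251\right) = 16 \cdot 49 \left(-251\right) = 784 \left(-251\right) = -196784$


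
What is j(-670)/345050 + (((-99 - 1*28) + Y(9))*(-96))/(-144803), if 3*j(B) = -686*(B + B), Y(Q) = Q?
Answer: 181167956/223720635 ≈ 0.80980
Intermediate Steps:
j(B) = -1372*B/3 (j(B) = (-686*(B + B))/3 = (-1372*B)/3 = -1372*B/3)
j(-670)/345050 + (((-99 - 1*28) + Y(9))*(-96))/(-144803) = -1372/3*(-670)/345050 + (((-99 - 1*28) + 9)*(-96))/(-144803) = (919240/3)*(1/345050) + (((-99 - 28) + 9)*(-96))*(-1/144803) = 1372/1545 + ((-127 + 9)*(-96))*(-1/144803) = 1372/1545 - 118*(-96)*(-1/144803) = 1372/1545 + 11328*(-1/144803) = 1372/1545 - 11328/144803 = 181167956/223720635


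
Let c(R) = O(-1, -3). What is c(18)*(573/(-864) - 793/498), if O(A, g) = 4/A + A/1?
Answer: 269585/23904 ≈ 11.278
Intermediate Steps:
O(A, g) = A + 4/A (O(A, g) = 4/A + A*1 = 4/A + A = A + 4/A)
c(R) = -5 (c(R) = -1 + 4/(-1) = -1 + 4*(-1) = -1 - 4 = -5)
c(18)*(573/(-864) - 793/498) = -5*(573/(-864) - 793/498) = -5*(573*(-1/864) - 793*1/498) = -5*(-191/288 - 793/498) = -5*(-53917/23904) = 269585/23904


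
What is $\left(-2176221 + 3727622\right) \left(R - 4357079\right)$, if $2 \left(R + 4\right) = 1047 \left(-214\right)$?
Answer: $-6933384825912$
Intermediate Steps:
$R = -112033$ ($R = -4 + \frac{1047 \left(-214\right)}{2} = -4 + \frac{1}{2} \left(-224058\right) = -4 - 112029 = -112033$)
$\left(-2176221 + 3727622\right) \left(R - 4357079\right) = \left(-2176221 + 3727622\right) \left(-112033 - 4357079\right) = 1551401 \left(-4469112\right) = -6933384825912$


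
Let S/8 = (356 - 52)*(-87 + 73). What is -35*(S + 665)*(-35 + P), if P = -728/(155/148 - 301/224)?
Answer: 76365782395/27 ≈ 2.8284e+9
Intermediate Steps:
S = -34048 (S = 8*((356 - 52)*(-87 + 73)) = 8*(304*(-14)) = 8*(-4256) = -34048)
P = 66304/27 (P = -728/(155*(1/148) - 301*1/224) = -728/(155/148 - 43/32) = -728/(-351/1184) = -728*(-1184/351) = 66304/27 ≈ 2455.7)
-35*(S + 665)*(-35 + P) = -35*(-34048 + 665)*(-35 + 66304/27) = -(-1168405)*65359/27 = -35*(-2181879497/27) = 76365782395/27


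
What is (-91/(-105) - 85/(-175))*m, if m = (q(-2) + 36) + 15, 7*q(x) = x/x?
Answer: 50836/735 ≈ 69.165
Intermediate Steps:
q(x) = 1/7 (q(x) = (x/x)/7 = (1/7)*1 = 1/7)
m = 358/7 (m = (1/7 + 36) + 15 = 253/7 + 15 = 358/7 ≈ 51.143)
(-91/(-105) - 85/(-175))*m = (-91/(-105) - 85/(-175))*(358/7) = (-91*(-1/105) - 85*(-1/175))*(358/7) = (13/15 + 17/35)*(358/7) = (142/105)*(358/7) = 50836/735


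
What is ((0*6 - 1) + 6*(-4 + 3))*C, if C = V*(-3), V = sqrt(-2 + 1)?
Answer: 21*I ≈ 21.0*I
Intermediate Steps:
V = I (V = sqrt(-1) = I ≈ 1.0*I)
C = -3*I (C = I*(-3) = -3*I ≈ -3.0*I)
((0*6 - 1) + 6*(-4 + 3))*C = ((0*6 - 1) + 6*(-4 + 3))*(-3*I) = ((0 - 1) + 6*(-1))*(-3*I) = (-1 - 6)*(-3*I) = -(-21)*I = 21*I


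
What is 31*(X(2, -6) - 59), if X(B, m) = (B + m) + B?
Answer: -1891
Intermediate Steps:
X(B, m) = m + 2*B
31*(X(2, -6) - 59) = 31*((-6 + 2*2) - 59) = 31*((-6 + 4) - 59) = 31*(-2 - 59) = 31*(-61) = -1891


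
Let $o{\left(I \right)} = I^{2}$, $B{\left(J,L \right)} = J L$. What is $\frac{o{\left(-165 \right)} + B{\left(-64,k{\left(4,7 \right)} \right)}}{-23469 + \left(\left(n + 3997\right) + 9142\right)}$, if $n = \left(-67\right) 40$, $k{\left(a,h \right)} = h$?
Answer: $- \frac{26777}{13010} \approx -2.0582$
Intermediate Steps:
$n = -2680$
$\frac{o{\left(-165 \right)} + B{\left(-64,k{\left(4,7 \right)} \right)}}{-23469 + \left(\left(n + 3997\right) + 9142\right)} = \frac{\left(-165\right)^{2} - 448}{-23469 + \left(\left(-2680 + 3997\right) + 9142\right)} = \frac{27225 - 448}{-23469 + \left(1317 + 9142\right)} = \frac{26777}{-23469 + 10459} = \frac{26777}{-13010} = 26777 \left(- \frac{1}{13010}\right) = - \frac{26777}{13010}$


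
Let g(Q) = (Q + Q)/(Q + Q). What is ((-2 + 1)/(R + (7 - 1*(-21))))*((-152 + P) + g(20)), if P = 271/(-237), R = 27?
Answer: 3278/1185 ≈ 2.7662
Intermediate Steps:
g(Q) = 1 (g(Q) = (2*Q)/((2*Q)) = (2*Q)*(1/(2*Q)) = 1)
P = -271/237 (P = 271*(-1/237) = -271/237 ≈ -1.1435)
((-2 + 1)/(R + (7 - 1*(-21))))*((-152 + P) + g(20)) = ((-2 + 1)/(27 + (7 - 1*(-21))))*((-152 - 271/237) + 1) = (-1/(27 + (7 + 21)))*(-36295/237 + 1) = -1/(27 + 28)*(-36058/237) = -1/55*(-36058/237) = 3278/1185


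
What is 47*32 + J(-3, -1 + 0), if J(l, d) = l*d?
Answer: 1507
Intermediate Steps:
J(l, d) = d*l
47*32 + J(-3, -1 + 0) = 47*32 + (-1 + 0)*(-3) = 1504 - 1*(-3) = 1504 + 3 = 1507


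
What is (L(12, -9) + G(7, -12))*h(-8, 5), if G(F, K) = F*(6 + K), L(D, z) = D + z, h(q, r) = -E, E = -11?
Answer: -429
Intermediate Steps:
h(q, r) = 11 (h(q, r) = -1*(-11) = 11)
(L(12, -9) + G(7, -12))*h(-8, 5) = ((12 - 9) + 7*(6 - 12))*11 = (3 + 7*(-6))*11 = (3 - 42)*11 = -39*11 = -429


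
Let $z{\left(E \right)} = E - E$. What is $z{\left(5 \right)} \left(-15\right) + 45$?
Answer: $45$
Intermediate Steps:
$z{\left(E \right)} = 0$
$z{\left(5 \right)} \left(-15\right) + 45 = 0 \left(-15\right) + 45 = 0 + 45 = 45$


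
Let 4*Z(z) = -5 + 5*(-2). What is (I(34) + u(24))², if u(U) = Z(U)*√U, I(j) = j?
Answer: 2987/2 - 510*√6 ≈ 244.26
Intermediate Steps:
Z(z) = -15/4 (Z(z) = (-5 + 5*(-2))/4 = (-5 - 10)/4 = (¼)*(-15) = -15/4)
u(U) = -15*√U/4
(I(34) + u(24))² = (34 - 15*√6/2)²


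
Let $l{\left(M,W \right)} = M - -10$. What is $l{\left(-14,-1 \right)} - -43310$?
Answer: $43306$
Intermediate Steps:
$l{\left(M,W \right)} = 10 + M$ ($l{\left(M,W \right)} = M + 10 = 10 + M$)
$l{\left(-14,-1 \right)} - -43310 = \left(10 - 14\right) - -43310 = -4 + 43310 = 43306$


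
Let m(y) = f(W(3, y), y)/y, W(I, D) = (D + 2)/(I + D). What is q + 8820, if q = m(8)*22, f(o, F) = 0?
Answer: 8820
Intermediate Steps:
W(I, D) = (2 + D)/(D + I)
m(y) = 0 (m(y) = 0/y = 0)
q = 0 (q = 0*22 = 0)
q + 8820 = 0 + 8820 = 8820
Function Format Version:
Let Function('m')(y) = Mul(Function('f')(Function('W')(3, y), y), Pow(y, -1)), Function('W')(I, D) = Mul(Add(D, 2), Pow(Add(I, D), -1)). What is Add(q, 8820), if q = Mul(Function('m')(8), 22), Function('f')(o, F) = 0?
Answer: 8820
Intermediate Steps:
Function('W')(I, D) = Mul(Pow(Add(D, I), -1), Add(2, D)) (Function('W')(I, D) = Mul(Add(2, D), Pow(Add(D, I), -1)) = Mul(Pow(Add(D, I), -1), Add(2, D)))
Function('m')(y) = 0 (Function('m')(y) = Mul(0, Pow(y, -1)) = 0)
q = 0 (q = Mul(0, 22) = 0)
Add(q, 8820) = Add(0, 8820) = 8820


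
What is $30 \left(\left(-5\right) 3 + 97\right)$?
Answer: $2460$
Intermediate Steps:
$30 \left(\left(-5\right) 3 + 97\right) = 30 \left(-15 + 97\right) = 30 \cdot 82 = 2460$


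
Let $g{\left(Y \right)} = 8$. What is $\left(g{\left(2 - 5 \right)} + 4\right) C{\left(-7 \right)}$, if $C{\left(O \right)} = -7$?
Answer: $-84$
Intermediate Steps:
$\left(g{\left(2 - 5 \right)} + 4\right) C{\left(-7 \right)} = \left(8 + 4\right) \left(-7\right) = 12 \left(-7\right) = -84$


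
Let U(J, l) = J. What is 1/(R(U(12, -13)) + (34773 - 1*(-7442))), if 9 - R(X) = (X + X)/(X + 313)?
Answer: 325/13722776 ≈ 2.3683e-5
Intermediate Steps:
R(X) = 9 - 2*X/(313 + X) (R(X) = 9 - (X + X)/(X + 313) = 9 - 2*X/(313 + X))
1/(R(U(12, -13)) + (34773 - 1*(-7442))) = 1/((2817 + 7*12)/(313 + 12) + (34773 - 1*(-7442))) = 1/((2817 + 84)/325 + (34773 + 7442)) = 1/((1/325)*2901 + 42215) = 1/(2901/325 + 42215) = 1/(13722776/325) = 325/13722776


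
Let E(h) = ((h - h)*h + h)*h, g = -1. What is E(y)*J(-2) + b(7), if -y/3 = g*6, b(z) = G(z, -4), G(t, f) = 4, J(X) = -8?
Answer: -2588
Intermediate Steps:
b(z) = 4
y = 18 (y = -(-3)*6 = -3*(-6) = 18)
E(h) = h² (E(h) = (0*h + h)*h = (0 + h)*h = h*h = h²)
E(y)*J(-2) + b(7) = 18²*(-8) + 4 = 324*(-8) + 4 = -2592 + 4 = -2588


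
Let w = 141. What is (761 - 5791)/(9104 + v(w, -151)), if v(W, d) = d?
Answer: -5030/8953 ≈ -0.56182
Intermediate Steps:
(761 - 5791)/(9104 + v(w, -151)) = (761 - 5791)/(9104 - 151) = -5030/8953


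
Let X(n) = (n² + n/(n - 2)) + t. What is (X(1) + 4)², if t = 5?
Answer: 81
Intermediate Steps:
X(n) = 5 + n² + n/(-2 + n) (X(n) = (n² + n/(n - 2)) + 5 = (n² + n/(-2 + n)) + 5 = 5 + n² + n/(-2 + n))
(X(1) + 4)² = ((-10 + 1³ - 2*1² + 6*1)/(-2 + 1) + 4)² = ((-10 + 1 - 2*1 + 6)/(-1) + 4)² = (-(-10 + 1 - 2 + 6) + 4)² = (-1*(-5) + 4)² = (5 + 4)² = 9² = 81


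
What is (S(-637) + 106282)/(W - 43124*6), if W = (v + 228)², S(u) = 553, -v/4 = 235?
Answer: 21367/49640 ≈ 0.43044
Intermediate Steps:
v = -940 (v = -4*235 = -940)
W = 506944 (W = (-940 + 228)² = (-712)² = 506944)
(S(-637) + 106282)/(W - 43124*6) = (553 + 106282)/(506944 - 43124*6) = 106835/(506944 - 258744) = 106835/248200 = 106835*(1/248200) = 21367/49640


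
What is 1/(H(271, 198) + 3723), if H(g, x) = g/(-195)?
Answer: 195/725714 ≈ 0.00026870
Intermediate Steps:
H(g, x) = -g/195 (H(g, x) = g*(-1/195) = -g/195)
1/(H(271, 198) + 3723) = 1/(-1/195*271 + 3723) = 1/(-271/195 + 3723) = 1/(725714/195) = 195/725714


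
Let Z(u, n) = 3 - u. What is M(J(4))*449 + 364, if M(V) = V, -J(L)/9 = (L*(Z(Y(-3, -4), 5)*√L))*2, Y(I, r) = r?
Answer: -452228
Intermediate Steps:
J(L) = -126*L^(3/2) (J(L) = -9*L*((3 - 1*(-4))*√L)*2 = -9*L*((3 + 4)*√L)*2 = -9*L*(7*√L)*2 = -9*7*L^(3/2)*2 = -126*L^(3/2))
M(J(4))*449 + 364 = -126*4^(3/2)*449 + 364 = -126*8*449 + 364 = -1008*449 + 364 = -452592 + 364 = -452228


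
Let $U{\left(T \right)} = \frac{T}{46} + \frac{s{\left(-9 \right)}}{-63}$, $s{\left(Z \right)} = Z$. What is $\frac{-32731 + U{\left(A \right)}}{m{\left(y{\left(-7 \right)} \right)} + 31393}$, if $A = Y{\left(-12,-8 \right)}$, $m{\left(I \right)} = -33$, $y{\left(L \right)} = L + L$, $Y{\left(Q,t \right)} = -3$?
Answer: $- \frac{10539357}{10097920} \approx -1.0437$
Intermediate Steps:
$y{\left(L \right)} = 2 L$
$A = -3$
$U{\left(T \right)} = \frac{1}{7} + \frac{T}{46}$ ($U{\left(T \right)} = \frac{T}{46} - \frac{9}{-63} = T \frac{1}{46} - - \frac{1}{7} = \frac{T}{46} + \frac{1}{7} = \frac{1}{7} + \frac{T}{46}$)
$\frac{-32731 + U{\left(A \right)}}{m{\left(y{\left(-7 \right)} \right)} + 31393} = \frac{-32731 + \left(\frac{1}{7} + \frac{1}{46} \left(-3\right)\right)}{-33 + 31393} = \frac{-32731 + \left(\frac{1}{7} - \frac{3}{46}\right)}{31360} = \left(-32731 + \frac{25}{322}\right) \frac{1}{31360} = \left(- \frac{10539357}{322}\right) \frac{1}{31360} = - \frac{10539357}{10097920}$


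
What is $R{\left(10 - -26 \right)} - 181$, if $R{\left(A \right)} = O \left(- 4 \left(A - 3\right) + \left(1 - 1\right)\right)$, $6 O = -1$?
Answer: $-159$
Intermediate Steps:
$O = - \frac{1}{6}$ ($O = \frac{1}{6} \left(-1\right) = - \frac{1}{6} \approx -0.16667$)
$R{\left(A \right)} = -2 + \frac{2 A}{3}$ ($R{\left(A \right)} = - \frac{- 4 \left(A - 3\right) + \left(1 - 1\right)}{6} = - \frac{- 4 \left(-3 + A\right) + \left(1 - 1\right)}{6} = - \frac{\left(12 - 4 A\right) + 0}{6} = - \frac{12 - 4 A}{6} = -2 + \frac{2 A}{3}$)
$R{\left(10 - -26 \right)} - 181 = \left(-2 + \frac{2 \left(10 - -26\right)}{3}\right) - 181 = \left(-2 + \frac{2 \left(10 + 26\right)}{3}\right) - 181 = \left(-2 + \frac{2}{3} \cdot 36\right) - 181 = \left(-2 + 24\right) - 181 = 22 - 181 = -159$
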